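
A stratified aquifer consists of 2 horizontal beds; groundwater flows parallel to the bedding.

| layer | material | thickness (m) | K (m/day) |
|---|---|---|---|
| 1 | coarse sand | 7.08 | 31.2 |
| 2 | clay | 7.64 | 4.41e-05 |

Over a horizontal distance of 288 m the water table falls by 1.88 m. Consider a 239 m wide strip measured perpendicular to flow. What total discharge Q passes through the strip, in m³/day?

345

Flow is parallel to layering, so each bed carries its own Darcy discharge and the transmissivities add.
Σ(K_i·b_i) = 31.2×7.08 + 4.41e-05×7.64 = 220.9 m²/day.
Hydraulic gradient i = Δh / L = 1.88 / 288 = 0.006528.
Q = Σ(K_i·b_i) · W · i = 220.9 × 239 × 0.006528 = 344.6 m³/day.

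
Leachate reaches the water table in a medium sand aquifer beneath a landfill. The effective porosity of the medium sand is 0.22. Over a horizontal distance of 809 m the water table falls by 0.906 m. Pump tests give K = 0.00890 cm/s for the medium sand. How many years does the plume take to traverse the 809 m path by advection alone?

Convert K: 0.00890 cm/s × 864 = 7.690 m/day.
Hydraulic gradient i = Δh / L = 0.906 / 809 = 0.001120.
Darcy flux q = K · i = 7.690 × 0.001120 = 0.008612 m/day.
Seepage velocity v = q / n_e = 0.008612 / 0.22 = 0.03914 m/day.
Travel time t = L / v = 809 / 0.03914 = 20667 days = 56.58 years.

56.6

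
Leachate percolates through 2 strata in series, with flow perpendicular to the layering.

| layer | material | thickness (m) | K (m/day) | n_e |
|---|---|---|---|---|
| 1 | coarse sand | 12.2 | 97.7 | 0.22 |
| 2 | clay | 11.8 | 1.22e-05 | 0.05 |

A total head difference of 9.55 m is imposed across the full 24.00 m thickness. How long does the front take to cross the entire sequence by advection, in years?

With flow normal to the layers, continuity requires the same specific discharge q through every layer.
Σ(b_i/K_i) = 12.2/97.7 + 11.8/1.22e-05 = 9.672e+05 d.
q = Δh / Σ(b_i/K_i) = 9.55 / 9.672e+05 = 9.874e-06 m/day.
In each layer the seepage velocity is v_i = q/n_i, so the layer transit time is t_i = b_i·n_i / q:
  layer 1 (coarse sand): t_1 = 12.2 × 0.22 / 9.874e-06 = 2.718e+05 d
  layer 2 (clay): t_2 = 11.8 × 0.05 / 9.874e-06 = 59755 d
Total t = Σ t_i = 3.316e+05 days = 907.8 years.

908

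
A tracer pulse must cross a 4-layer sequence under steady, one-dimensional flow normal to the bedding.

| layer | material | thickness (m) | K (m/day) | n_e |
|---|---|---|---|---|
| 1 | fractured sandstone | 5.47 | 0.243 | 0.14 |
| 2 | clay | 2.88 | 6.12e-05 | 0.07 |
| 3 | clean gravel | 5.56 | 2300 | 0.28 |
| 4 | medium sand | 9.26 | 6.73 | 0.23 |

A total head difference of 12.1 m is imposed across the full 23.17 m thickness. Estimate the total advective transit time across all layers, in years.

With flow normal to the layers, continuity requires the same specific discharge q through every layer.
Σ(b_i/K_i) = 5.47/0.243 + 2.88/6.12e-05 + 5.56/2300 + 9.26/6.73 = 47083 d.
q = Δh / Σ(b_i/K_i) = 12.1 / 47083 = 0.0002570 m/day.
In each layer the seepage velocity is v_i = q/n_i, so the layer transit time is t_i = b_i·n_i / q:
  layer 1 (fractured sandstone): t_1 = 5.47 × 0.14 / 0.0002570 = 2980 d
  layer 2 (clay): t_2 = 2.88 × 0.07 / 0.0002570 = 784.5 d
  layer 3 (clean gravel): t_3 = 5.56 × 0.28 / 0.0002570 = 6058 d
  layer 4 (medium sand): t_4 = 9.26 × 0.23 / 0.0002570 = 8287 d
Total t = Σ t_i = 18109 days = 49.58 years.

49.6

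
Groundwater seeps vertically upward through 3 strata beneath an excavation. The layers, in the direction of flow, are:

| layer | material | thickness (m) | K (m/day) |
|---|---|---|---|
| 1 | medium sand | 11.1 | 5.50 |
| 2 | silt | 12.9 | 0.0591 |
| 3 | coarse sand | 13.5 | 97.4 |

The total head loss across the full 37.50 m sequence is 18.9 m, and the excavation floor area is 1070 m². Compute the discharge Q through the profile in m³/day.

Flow is perpendicular to layering, so the layers act in series and the equivalent K is the thickness-weighted harmonic mean.
Total thickness L = 11.1 + 12.9 + 13.5 = 37.50 m.
Σ(b_i/K_i) = 11.1/5.50 + 12.9/0.0591 + 13.5/97.4 = 220.4 d.
K_eq = L / Σ(b_i/K_i) = 37.50 / 220.4 = 0.1701 m/day.
Q = K_eq · A · (Δh/L) = 0.1701 × 1070 × (18.9/37.50) = 91.74 m³/day.

91.7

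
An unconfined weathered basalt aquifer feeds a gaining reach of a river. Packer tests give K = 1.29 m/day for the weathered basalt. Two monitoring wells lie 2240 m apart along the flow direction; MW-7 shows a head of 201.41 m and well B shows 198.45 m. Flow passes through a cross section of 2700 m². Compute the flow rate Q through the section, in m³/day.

4.60

Hydraulic gradient i = (201.41 − 198.45) / 2240 = 2.96 / 2240 = 0.001321.
Darcy's law: Q = K · A · i = 1.290 × 2700 × 0.001321 = 4.603 m³/day.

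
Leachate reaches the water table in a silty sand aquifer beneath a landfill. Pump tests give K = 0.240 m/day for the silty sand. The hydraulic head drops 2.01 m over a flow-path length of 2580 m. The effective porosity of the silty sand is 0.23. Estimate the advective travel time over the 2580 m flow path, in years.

Hydraulic gradient i = Δh / L = 2.01 / 2580 = 0.0007791.
Darcy flux q = K · i = 0.2400 × 0.0007791 = 0.0001870 m/day.
Seepage velocity v = q / n_e = 0.0001870 / 0.23 = 0.0008129 m/day.
Travel time t = L / v = 2580 / 0.0008129 = 3.174e+06 days = 8689 years.

8690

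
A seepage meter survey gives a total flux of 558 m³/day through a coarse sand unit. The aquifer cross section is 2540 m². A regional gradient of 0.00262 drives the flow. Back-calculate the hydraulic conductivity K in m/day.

83.8

Hydraulic gradient i = 0.00262.
From Q = K·A·i, K = Q / (A·i) = 558 / (2540 × 0.002620) = 83.85 m/day.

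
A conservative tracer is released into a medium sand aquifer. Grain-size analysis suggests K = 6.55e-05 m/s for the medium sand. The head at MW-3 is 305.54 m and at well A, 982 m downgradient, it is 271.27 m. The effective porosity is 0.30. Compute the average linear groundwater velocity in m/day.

0.658

Convert K: 6.55e-05 m/s × 86400 = 5.659 m/day.
Hydraulic gradient i = (305.54 − 271.27) / 982 = 34.27 / 982 = 0.03490.
Darcy flux q = K · i = 5.659 × 0.03490 = 0.1975 m/day.
Seepage velocity v = q / n_e = 0.1975 / 0.30 = 0.6583 m/day.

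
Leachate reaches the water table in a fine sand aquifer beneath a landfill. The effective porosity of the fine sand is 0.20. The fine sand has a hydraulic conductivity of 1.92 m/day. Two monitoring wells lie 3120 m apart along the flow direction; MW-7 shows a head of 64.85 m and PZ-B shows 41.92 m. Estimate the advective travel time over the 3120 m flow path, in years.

121

Hydraulic gradient i = (64.85 − 41.92) / 3120 = 22.93 / 3120 = 0.007349.
Darcy flux q = K · i = 1.920 × 0.007349 = 0.01411 m/day.
Seepage velocity v = q / n_e = 0.01411 / 0.20 = 0.07055 m/day.
Travel time t = L / v = 3120 / 0.07055 = 44222 days = 121.1 years.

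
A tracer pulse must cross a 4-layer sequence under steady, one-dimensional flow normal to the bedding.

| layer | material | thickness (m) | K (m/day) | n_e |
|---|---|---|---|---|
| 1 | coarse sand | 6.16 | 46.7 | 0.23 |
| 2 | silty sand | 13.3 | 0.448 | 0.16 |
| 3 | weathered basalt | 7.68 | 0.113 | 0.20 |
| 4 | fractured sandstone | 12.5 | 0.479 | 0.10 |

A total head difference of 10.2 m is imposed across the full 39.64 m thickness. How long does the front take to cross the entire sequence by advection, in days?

76.9

With flow normal to the layers, continuity requires the same specific discharge q through every layer.
Σ(b_i/K_i) = 6.16/46.7 + 13.3/0.448 + 7.68/0.113 + 12.5/0.479 = 123.9 d.
q = Δh / Σ(b_i/K_i) = 10.2 / 123.9 = 0.08234 m/day.
In each layer the seepage velocity is v_i = q/n_i, so the layer transit time is t_i = b_i·n_i / q:
  layer 1 (coarse sand): t_1 = 6.16 × 0.23 / 0.08234 = 17.21 d
  layer 2 (silty sand): t_2 = 13.3 × 0.16 / 0.08234 = 25.84 d
  layer 3 (weathered basalt): t_3 = 7.68 × 0.20 / 0.08234 = 18.65 d
  layer 4 (fractured sandstone): t_4 = 12.5 × 0.10 / 0.08234 = 15.18 d
Total t = Σ t_i = 76.89 days.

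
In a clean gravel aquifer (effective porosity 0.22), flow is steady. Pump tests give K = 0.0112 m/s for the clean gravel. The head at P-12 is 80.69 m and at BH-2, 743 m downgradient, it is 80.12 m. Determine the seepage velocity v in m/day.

Convert K: 0.0112 m/s × 86400 = 967.7 m/day.
Hydraulic gradient i = (80.69 − 80.12) / 743 = 0.57 / 743 = 0.0007672.
Darcy flux q = K · i = 967.7 × 0.0007672 = 0.7424 m/day.
Seepage velocity v = q / n_e = 0.7424 / 0.22 = 3.374 m/day.

3.37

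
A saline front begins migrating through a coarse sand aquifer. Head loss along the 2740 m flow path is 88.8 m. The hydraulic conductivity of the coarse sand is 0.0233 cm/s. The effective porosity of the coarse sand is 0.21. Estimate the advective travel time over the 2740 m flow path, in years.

Convert K: 0.0233 cm/s × 864 = 20.13 m/day.
Hydraulic gradient i = Δh / L = 88.8 / 2740 = 0.03241.
Darcy flux q = K · i = 20.13 × 0.03241 = 0.6524 m/day.
Seepage velocity v = q / n_e = 0.6524 / 0.21 = 3.107 m/day.
Travel time t = L / v = 2740 / 3.107 = 881.9 days = 2.415 years.

2.41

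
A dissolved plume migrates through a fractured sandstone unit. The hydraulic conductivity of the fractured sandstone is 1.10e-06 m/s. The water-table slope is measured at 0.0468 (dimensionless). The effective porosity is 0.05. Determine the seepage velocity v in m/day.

Convert K: 1.10e-06 m/s × 86400 = 0.09504 m/day.
Hydraulic gradient i = 0.0468.
Darcy flux q = K · i = 0.09504 × 0.04680 = 0.004448 m/day.
Seepage velocity v = q / n_e = 0.004448 / 0.05 = 0.08896 m/day.

0.0890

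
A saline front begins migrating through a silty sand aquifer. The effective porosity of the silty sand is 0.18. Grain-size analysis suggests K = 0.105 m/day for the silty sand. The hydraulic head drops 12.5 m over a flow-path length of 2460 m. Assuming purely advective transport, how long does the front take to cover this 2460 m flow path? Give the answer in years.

2270

Hydraulic gradient i = Δh / L = 12.5 / 2460 = 0.005081.
Darcy flux q = K · i = 0.1050 × 0.005081 = 0.0005335 m/day.
Seepage velocity v = q / n_e = 0.0005335 / 0.18 = 0.002964 m/day.
Travel time t = L / v = 2460 / 0.002964 = 8.299e+05 days = 2272 years.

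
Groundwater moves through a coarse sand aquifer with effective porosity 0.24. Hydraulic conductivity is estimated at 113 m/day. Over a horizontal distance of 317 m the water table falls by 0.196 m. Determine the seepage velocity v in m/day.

Hydraulic gradient i = Δh / L = 0.196 / 317 = 0.0006183.
Darcy flux q = K · i = 113.0 × 0.0006183 = 0.06987 m/day.
Seepage velocity v = q / n_e = 0.06987 / 0.24 = 0.2911 m/day.

0.291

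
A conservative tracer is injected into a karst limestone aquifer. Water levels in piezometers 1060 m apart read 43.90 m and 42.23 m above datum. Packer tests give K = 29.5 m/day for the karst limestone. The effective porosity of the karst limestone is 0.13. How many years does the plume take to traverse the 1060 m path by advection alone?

8.12

Hydraulic gradient i = (43.90 − 42.23) / 1060 = 1.67 / 1060 = 0.001575.
Darcy flux q = K · i = 29.50 × 0.001575 = 0.04648 m/day.
Seepage velocity v = q / n_e = 0.04648 / 0.13 = 0.3575 m/day.
Travel time t = L / v = 1060 / 0.3575 = 2965 days = 8.118 years.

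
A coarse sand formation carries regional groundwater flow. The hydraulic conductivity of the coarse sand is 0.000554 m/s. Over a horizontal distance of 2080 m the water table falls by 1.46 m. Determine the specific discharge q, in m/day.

Convert K: 0.000554 m/s × 86400 = 47.87 m/day.
Hydraulic gradient i = Δh / L = 1.46 / 2080 = 0.0007019.
Specific discharge q = K · i = 47.87 × 0.0007019 = 0.03360 m/day.

0.0336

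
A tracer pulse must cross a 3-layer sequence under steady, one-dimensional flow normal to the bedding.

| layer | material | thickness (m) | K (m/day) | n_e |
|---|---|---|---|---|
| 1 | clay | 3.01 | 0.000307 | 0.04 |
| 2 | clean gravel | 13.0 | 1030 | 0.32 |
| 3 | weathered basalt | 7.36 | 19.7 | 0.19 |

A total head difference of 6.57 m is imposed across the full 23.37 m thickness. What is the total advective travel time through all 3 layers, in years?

With flow normal to the layers, continuity requires the same specific discharge q through every layer.
Σ(b_i/K_i) = 3.01/0.000307 + 13.0/1030 + 7.36/19.7 = 9805 d.
q = Δh / Σ(b_i/K_i) = 6.57 / 9805 = 0.0006701 m/day.
In each layer the seepage velocity is v_i = q/n_i, so the layer transit time is t_i = b_i·n_i / q:
  layer 1 (clay): t_1 = 3.01 × 0.04 / 0.0006701 = 179.7 d
  layer 2 (clean gravel): t_2 = 13.0 × 0.32 / 0.0006701 = 6208 d
  layer 3 (weathered basalt): t_3 = 7.36 × 0.19 / 0.0006701 = 2087 d
Total t = Σ t_i = 8475 days = 23.20 years.

23.2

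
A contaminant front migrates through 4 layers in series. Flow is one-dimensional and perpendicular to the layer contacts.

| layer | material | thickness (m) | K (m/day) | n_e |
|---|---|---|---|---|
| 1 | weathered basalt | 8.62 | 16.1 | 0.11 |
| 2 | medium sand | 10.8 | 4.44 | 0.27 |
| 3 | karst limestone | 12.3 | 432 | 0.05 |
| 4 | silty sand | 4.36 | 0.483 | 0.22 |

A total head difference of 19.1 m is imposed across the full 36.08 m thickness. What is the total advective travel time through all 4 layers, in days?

With flow normal to the layers, continuity requires the same specific discharge q through every layer.
Σ(b_i/K_i) = 8.62/16.1 + 10.8/4.44 + 12.3/432 + 4.36/0.483 = 12.02 d.
q = Δh / Σ(b_i/K_i) = 19.1 / 12.02 = 1.589 m/day.
In each layer the seepage velocity is v_i = q/n_i, so the layer transit time is t_i = b_i·n_i / q:
  layer 1 (weathered basalt): t_1 = 8.62 × 0.11 / 1.589 = 0.5969 d
  layer 2 (medium sand): t_2 = 10.8 × 0.27 / 1.589 = 1.836 d
  layer 3 (karst limestone): t_3 = 12.3 × 0.05 / 1.589 = 0.3871 d
  layer 4 (silty sand): t_4 = 4.36 × 0.22 / 1.589 = 0.6038 d
Total t = Σ t_i = 3.423 days.

3.42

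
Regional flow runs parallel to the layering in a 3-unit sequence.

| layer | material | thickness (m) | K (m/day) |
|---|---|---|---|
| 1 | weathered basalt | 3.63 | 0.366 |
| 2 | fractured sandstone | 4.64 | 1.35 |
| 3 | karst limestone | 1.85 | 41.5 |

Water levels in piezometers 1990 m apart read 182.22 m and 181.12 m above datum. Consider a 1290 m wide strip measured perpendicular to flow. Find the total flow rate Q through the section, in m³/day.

Flow is parallel to layering, so each bed carries its own Darcy discharge and the transmissivities add.
Σ(K_i·b_i) = 0.366×3.63 + 1.35×4.64 + 41.5×1.85 = 84.37 m²/day.
Hydraulic gradient i = (182.22 − 181.12) / 1990 = 1.1 / 1990 = 0.0005528.
Q = Σ(K_i·b_i) · W · i = 84.37 × 1290 × 0.0005528 = 60.16 m³/day.

60.2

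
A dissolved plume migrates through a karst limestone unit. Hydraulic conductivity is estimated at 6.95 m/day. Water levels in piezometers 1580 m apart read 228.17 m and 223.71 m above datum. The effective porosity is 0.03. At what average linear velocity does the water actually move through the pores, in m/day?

0.654

Hydraulic gradient i = (228.17 − 223.71) / 1580 = 4.46 / 1580 = 0.002823.
Darcy flux q = K · i = 6.950 × 0.002823 = 0.01962 m/day.
Seepage velocity v = q / n_e = 0.01962 / 0.03 = 0.6539 m/day.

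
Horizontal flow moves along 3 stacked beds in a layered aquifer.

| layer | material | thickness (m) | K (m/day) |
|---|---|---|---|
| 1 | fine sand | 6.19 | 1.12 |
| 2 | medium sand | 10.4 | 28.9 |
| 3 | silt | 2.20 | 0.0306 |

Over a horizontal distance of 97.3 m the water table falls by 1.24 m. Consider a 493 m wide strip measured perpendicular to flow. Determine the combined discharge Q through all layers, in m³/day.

Flow is parallel to layering, so each bed carries its own Darcy discharge and the transmissivities add.
Σ(K_i·b_i) = 1.12×6.19 + 28.9×10.4 + 0.0306×2.20 = 307.6 m²/day.
Hydraulic gradient i = Δh / L = 1.24 / 97.3 = 0.01274.
Q = Σ(K_i·b_i) · W · i = 307.6 × 493 × 0.01274 = 1932 m³/day.

1930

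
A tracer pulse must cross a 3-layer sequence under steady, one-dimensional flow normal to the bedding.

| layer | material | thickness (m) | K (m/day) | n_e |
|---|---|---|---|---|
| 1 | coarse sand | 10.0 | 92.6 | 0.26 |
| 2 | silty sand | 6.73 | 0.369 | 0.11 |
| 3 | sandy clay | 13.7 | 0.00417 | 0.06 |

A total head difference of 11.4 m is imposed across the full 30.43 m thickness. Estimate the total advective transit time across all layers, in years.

3.30

With flow normal to the layers, continuity requires the same specific discharge q through every layer.
Σ(b_i/K_i) = 10.0/92.6 + 6.73/0.369 + 13.7/0.00417 = 3304 d.
q = Δh / Σ(b_i/K_i) = 11.4 / 3304 = 0.003451 m/day.
In each layer the seepage velocity is v_i = q/n_i, so the layer transit time is t_i = b_i·n_i / q:
  layer 1 (coarse sand): t_1 = 10.0 × 0.26 / 0.003451 = 753.5 d
  layer 2 (silty sand): t_2 = 6.73 × 0.11 / 0.003451 = 214.5 d
  layer 3 (sandy clay): t_3 = 13.7 × 0.06 / 0.003451 = 238.2 d
Total t = Σ t_i = 1206 days = 3.302 years.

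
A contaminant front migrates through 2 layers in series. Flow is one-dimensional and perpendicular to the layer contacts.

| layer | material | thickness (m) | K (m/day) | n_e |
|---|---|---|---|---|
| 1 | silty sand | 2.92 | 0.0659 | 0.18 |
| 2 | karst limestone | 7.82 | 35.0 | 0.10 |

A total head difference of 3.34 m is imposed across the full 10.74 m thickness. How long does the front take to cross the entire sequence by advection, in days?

17.4

With flow normal to the layers, continuity requires the same specific discharge q through every layer.
Σ(b_i/K_i) = 2.92/0.0659 + 7.82/35.0 = 44.53 d.
q = Δh / Σ(b_i/K_i) = 3.34 / 44.53 = 0.07500 m/day.
In each layer the seepage velocity is v_i = q/n_i, so the layer transit time is t_i = b_i·n_i / q:
  layer 1 (silty sand): t_1 = 2.92 × 0.18 / 0.07500 = 7.008 d
  layer 2 (karst limestone): t_2 = 7.82 × 0.10 / 0.07500 = 10.43 d
Total t = Σ t_i = 17.43 days.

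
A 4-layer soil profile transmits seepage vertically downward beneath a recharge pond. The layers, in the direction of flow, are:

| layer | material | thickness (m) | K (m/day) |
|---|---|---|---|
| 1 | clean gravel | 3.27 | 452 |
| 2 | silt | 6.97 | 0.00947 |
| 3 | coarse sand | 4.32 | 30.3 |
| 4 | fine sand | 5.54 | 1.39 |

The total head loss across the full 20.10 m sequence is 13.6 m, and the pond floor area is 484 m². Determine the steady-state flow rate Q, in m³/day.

8.89

Flow is perpendicular to layering, so the layers act in series and the equivalent K is the thickness-weighted harmonic mean.
Total thickness L = 3.27 + 6.97 + 4.32 + 5.54 = 20.10 m.
Σ(b_i/K_i) = 3.27/452 + 6.97/0.00947 + 4.32/30.3 + 5.54/1.39 = 740.1 d.
K_eq = L / Σ(b_i/K_i) = 20.10 / 740.1 = 0.02716 m/day.
Q = K_eq · A · (Δh/L) = 0.02716 × 484 × (13.6/20.10) = 8.893 m³/day.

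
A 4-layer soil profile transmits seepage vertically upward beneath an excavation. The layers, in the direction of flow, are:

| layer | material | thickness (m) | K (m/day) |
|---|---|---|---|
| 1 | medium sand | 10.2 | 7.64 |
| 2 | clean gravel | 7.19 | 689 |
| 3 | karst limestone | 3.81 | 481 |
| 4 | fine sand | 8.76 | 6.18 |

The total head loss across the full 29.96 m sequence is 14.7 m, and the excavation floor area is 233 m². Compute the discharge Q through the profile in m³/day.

Flow is perpendicular to layering, so the layers act in series and the equivalent K is the thickness-weighted harmonic mean.
Total thickness L = 10.2 + 7.19 + 3.81 + 8.76 = 29.96 m.
Σ(b_i/K_i) = 10.2/7.64 + 7.19/689 + 3.81/481 + 8.76/6.18 = 2.771 d.
K_eq = L / Σ(b_i/K_i) = 29.96 / 2.771 = 10.81 m/day.
Q = K_eq · A · (Δh/L) = 10.81 × 233 × (14.7/29.96) = 1236 m³/day.

1240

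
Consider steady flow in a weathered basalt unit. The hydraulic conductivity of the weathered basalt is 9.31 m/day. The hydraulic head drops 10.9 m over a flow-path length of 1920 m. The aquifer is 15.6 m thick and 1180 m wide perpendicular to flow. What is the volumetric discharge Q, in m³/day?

973

Cross-sectional area A = 1180 × 15.6 = 18408 m².
Hydraulic gradient i = Δh / L = 10.9 / 1920 = 0.005677.
Darcy's law: Q = K · A · i = 9.310 × 18408 × 0.005677 = 972.9 m³/day.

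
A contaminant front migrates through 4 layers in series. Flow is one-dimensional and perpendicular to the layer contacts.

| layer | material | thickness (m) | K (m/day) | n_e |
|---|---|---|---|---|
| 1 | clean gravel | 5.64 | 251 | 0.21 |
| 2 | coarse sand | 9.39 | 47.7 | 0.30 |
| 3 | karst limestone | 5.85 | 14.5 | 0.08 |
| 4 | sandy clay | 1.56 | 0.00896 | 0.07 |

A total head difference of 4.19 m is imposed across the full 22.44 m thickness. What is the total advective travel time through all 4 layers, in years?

With flow normal to the layers, continuity requires the same specific discharge q through every layer.
Σ(b_i/K_i) = 5.64/251 + 9.39/47.7 + 5.85/14.5 + 1.56/0.00896 = 174.7 d.
q = Δh / Σ(b_i/K_i) = 4.19 / 174.7 = 0.02398 m/day.
In each layer the seepage velocity is v_i = q/n_i, so the layer transit time is t_i = b_i·n_i / q:
  layer 1 (clean gravel): t_1 = 5.64 × 0.21 / 0.02398 = 49.39 d
  layer 2 (coarse sand): t_2 = 9.39 × 0.30 / 0.02398 = 117.5 d
  layer 3 (karst limestone): t_3 = 5.85 × 0.08 / 0.02398 = 19.52 d
  layer 4 (sandy clay): t_4 = 1.56 × 0.07 / 0.02398 = 4.554 d
Total t = Σ t_i = 190.9 days = 0.5228 years.

0.523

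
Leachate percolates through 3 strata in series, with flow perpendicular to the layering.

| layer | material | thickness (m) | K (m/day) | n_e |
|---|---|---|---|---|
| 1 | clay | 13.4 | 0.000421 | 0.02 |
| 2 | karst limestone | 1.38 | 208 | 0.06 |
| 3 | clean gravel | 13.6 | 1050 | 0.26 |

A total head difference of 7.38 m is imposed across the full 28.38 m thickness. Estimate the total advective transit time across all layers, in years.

45.9

With flow normal to the layers, continuity requires the same specific discharge q through every layer.
Σ(b_i/K_i) = 13.4/0.000421 + 1.38/208 + 13.6/1050 = 31829 d.
q = Δh / Σ(b_i/K_i) = 7.38 / 31829 = 0.0002319 m/day.
In each layer the seepage velocity is v_i = q/n_i, so the layer transit time is t_i = b_i·n_i / q:
  layer 1 (clay): t_1 = 13.4 × 0.02 / 0.0002319 = 1156 d
  layer 2 (karst limestone): t_2 = 1.38 × 0.06 / 0.0002319 = 357.1 d
  layer 3 (clean gravel): t_3 = 13.6 × 0.26 / 0.0002319 = 15250 d
Total t = Σ t_i = 16763 days = 45.90 years.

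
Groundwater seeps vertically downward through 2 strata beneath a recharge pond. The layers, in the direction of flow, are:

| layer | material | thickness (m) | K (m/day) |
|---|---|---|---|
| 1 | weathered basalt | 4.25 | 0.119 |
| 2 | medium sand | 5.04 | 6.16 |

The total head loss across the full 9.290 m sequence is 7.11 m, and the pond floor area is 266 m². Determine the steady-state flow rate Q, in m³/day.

51.8

Flow is perpendicular to layering, so the layers act in series and the equivalent K is the thickness-weighted harmonic mean.
Total thickness L = 4.25 + 5.04 = 9.290 m.
Σ(b_i/K_i) = 4.25/0.119 + 5.04/6.16 = 36.53 d.
K_eq = L / Σ(b_i/K_i) = 9.290 / 36.53 = 0.2543 m/day.
Q = K_eq · A · (Δh/L) = 0.2543 × 266 × (7.11/9.290) = 51.77 m³/day.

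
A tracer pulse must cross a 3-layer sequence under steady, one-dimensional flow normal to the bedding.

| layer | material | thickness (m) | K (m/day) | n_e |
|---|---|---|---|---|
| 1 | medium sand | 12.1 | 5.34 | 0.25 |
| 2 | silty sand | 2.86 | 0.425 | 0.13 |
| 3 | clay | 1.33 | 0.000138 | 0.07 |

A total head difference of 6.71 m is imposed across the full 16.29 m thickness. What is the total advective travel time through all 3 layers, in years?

13.7

With flow normal to the layers, continuity requires the same specific discharge q through every layer.
Σ(b_i/K_i) = 12.1/5.34 + 2.86/0.425 + 1.33/0.000138 = 9647 d.
q = Δh / Σ(b_i/K_i) = 6.71 / 9647 = 0.0006956 m/day.
In each layer the seepage velocity is v_i = q/n_i, so the layer transit time is t_i = b_i·n_i / q:
  layer 1 (medium sand): t_1 = 12.1 × 0.25 / 0.0006956 = 4349 d
  layer 2 (silty sand): t_2 = 2.86 × 0.13 / 0.0006956 = 534.5 d
  layer 3 (clay): t_3 = 1.33 × 0.07 / 0.0006956 = 133.8 d
Total t = Σ t_i = 5017 days = 13.74 years.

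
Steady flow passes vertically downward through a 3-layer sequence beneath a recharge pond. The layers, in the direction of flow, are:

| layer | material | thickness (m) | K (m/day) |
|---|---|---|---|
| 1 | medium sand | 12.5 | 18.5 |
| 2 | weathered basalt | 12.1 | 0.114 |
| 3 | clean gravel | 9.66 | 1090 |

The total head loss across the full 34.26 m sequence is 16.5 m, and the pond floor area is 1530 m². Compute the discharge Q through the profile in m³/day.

Flow is perpendicular to layering, so the layers act in series and the equivalent K is the thickness-weighted harmonic mean.
Total thickness L = 12.5 + 12.1 + 9.66 = 34.26 m.
Σ(b_i/K_i) = 12.5/18.5 + 12.1/0.114 + 9.66/1090 = 106.8 d.
K_eq = L / Σ(b_i/K_i) = 34.26 / 106.8 = 0.3207 m/day.
Q = K_eq · A · (Δh/L) = 0.3207 × 1530 × (16.5/34.26) = 236.3 m³/day.

236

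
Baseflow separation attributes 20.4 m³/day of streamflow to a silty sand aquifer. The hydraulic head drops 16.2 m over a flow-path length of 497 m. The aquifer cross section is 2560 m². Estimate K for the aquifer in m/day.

0.244

Hydraulic gradient i = Δh / L = 16.2 / 497 = 0.03260.
From Q = K·A·i, K = Q / (A·i) = 20.4 / (2560 × 0.03260) = 0.2445 m/day.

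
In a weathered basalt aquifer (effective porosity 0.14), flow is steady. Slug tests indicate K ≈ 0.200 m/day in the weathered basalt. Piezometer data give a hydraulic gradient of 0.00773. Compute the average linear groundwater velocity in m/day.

0.0110

Hydraulic gradient i = 0.00773.
Darcy flux q = K · i = 0.2000 × 0.007730 = 0.001546 m/day.
Seepage velocity v = q / n_e = 0.001546 / 0.14 = 0.01104 m/day.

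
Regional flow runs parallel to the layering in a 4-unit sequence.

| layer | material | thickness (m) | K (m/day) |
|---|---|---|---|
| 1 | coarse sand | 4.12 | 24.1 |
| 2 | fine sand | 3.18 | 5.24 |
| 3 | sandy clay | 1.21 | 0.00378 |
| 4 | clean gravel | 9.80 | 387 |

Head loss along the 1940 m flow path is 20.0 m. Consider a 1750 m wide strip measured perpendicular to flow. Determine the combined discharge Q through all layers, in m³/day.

Flow is parallel to layering, so each bed carries its own Darcy discharge and the transmissivities add.
Σ(K_i·b_i) = 24.1×4.12 + 5.24×3.18 + 0.00378×1.21 + 387×9.80 = 3909 m²/day.
Hydraulic gradient i = Δh / L = 20.0 / 1940 = 0.01031.
Q = Σ(K_i·b_i) · W · i = 3909 × 1750 × 0.01031 = 70515 m³/day.

70500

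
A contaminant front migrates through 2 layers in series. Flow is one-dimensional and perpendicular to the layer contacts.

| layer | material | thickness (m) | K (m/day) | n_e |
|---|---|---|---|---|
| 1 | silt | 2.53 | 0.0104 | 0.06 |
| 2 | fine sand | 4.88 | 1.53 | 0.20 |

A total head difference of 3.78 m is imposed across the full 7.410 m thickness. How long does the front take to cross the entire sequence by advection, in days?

73.5

With flow normal to the layers, continuity requires the same specific discharge q through every layer.
Σ(b_i/K_i) = 2.53/0.0104 + 4.88/1.53 = 246.5 d.
q = Δh / Σ(b_i/K_i) = 3.78 / 246.5 = 0.01534 m/day.
In each layer the seepage velocity is v_i = q/n_i, so the layer transit time is t_i = b_i·n_i / q:
  layer 1 (silt): t_1 = 2.53 × 0.06 / 0.01534 = 9.897 d
  layer 2 (fine sand): t_2 = 4.88 × 0.20 / 0.01534 = 63.64 d
Total t = Σ t_i = 73.53 days.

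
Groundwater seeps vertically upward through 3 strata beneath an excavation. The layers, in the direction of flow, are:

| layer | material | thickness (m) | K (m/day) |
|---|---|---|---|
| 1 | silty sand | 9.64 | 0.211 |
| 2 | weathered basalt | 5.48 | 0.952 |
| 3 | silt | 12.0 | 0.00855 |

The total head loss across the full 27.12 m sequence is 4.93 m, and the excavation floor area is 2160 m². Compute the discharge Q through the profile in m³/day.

7.32

Flow is perpendicular to layering, so the layers act in series and the equivalent K is the thickness-weighted harmonic mean.
Total thickness L = 9.64 + 5.48 + 12.0 = 27.12 m.
Σ(b_i/K_i) = 9.64/0.211 + 5.48/0.952 + 12.0/0.00855 = 1455 d.
K_eq = L / Σ(b_i/K_i) = 27.12 / 1455 = 0.01864 m/day.
Q = K_eq · A · (Δh/L) = 0.01864 × 2160 × (4.93/27.12) = 7.319 m³/day.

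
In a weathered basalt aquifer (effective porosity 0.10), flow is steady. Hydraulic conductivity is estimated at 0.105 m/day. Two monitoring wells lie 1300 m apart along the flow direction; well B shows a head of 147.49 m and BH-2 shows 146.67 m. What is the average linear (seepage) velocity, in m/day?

Hydraulic gradient i = (147.49 − 146.67) / 1300 = 0.82 / 1300 = 0.0006308.
Darcy flux q = K · i = 0.1050 × 0.0006308 = 6.623e-05 m/day.
Seepage velocity v = q / n_e = 6.623e-05 / 0.10 = 0.0006623 m/day.

0.000662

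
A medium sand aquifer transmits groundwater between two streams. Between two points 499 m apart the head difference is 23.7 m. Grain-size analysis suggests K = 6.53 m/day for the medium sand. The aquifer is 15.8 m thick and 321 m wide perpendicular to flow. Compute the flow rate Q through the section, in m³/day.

1570

Cross-sectional area A = 321 × 15.8 = 5072 m².
Hydraulic gradient i = Δh / L = 23.7 / 499 = 0.04749.
Darcy's law: Q = K · A · i = 6.530 × 5072 × 0.04749 = 1573 m³/day.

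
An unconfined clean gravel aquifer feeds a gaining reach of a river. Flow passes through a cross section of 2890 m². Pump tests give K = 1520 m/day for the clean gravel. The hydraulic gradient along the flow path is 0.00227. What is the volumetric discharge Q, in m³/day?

Hydraulic gradient i = 0.00227.
Darcy's law: Q = K · A · i = 1520 × 2890 × 0.002270 = 9972 m³/day.

9970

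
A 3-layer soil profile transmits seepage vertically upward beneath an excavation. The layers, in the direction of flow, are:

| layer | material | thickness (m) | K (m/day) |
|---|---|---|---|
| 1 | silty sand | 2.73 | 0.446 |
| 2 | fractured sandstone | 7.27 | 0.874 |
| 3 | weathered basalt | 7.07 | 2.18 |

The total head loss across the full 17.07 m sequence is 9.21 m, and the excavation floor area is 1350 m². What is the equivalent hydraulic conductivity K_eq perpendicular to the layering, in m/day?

0.965

Flow is perpendicular to layering, so the layers act in series and the equivalent K is the thickness-weighted harmonic mean.
Total thickness L = 2.73 + 7.27 + 7.07 = 17.07 m.
Σ(b_i/K_i) = 2.73/0.446 + 7.27/0.874 + 7.07/2.18 = 17.68 d.
K_eq = L / Σ(b_i/K_i) = 17.07 / 17.68 = 0.9654 m/day.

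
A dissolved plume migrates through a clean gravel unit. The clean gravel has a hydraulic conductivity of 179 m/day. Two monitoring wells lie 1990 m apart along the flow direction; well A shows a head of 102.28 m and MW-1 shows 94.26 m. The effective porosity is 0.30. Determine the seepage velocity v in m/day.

2.40

Hydraulic gradient i = (102.28 − 94.26) / 1990 = 8.02 / 1990 = 0.004030.
Darcy flux q = K · i = 179.0 × 0.004030 = 0.7214 m/day.
Seepage velocity v = q / n_e = 0.7214 / 0.30 = 2.405 m/day.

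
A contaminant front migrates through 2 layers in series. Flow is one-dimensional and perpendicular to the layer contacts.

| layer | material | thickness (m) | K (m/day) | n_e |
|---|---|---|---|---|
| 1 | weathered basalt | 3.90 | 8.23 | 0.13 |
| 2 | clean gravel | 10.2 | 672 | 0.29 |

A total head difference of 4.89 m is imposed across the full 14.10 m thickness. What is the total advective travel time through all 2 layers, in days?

0.347

With flow normal to the layers, continuity requires the same specific discharge q through every layer.
Σ(b_i/K_i) = 3.90/8.23 + 10.2/672 = 0.4891 d.
q = Δh / Σ(b_i/K_i) = 4.89 / 0.4891 = 9.999 m/day.
In each layer the seepage velocity is v_i = q/n_i, so the layer transit time is t_i = b_i·n_i / q:
  layer 1 (weathered basalt): t_1 = 3.90 × 0.13 / 9.999 = 0.05071 d
  layer 2 (clean gravel): t_2 = 10.2 × 0.29 / 9.999 = 0.2958 d
Total t = Σ t_i = 0.3465 days.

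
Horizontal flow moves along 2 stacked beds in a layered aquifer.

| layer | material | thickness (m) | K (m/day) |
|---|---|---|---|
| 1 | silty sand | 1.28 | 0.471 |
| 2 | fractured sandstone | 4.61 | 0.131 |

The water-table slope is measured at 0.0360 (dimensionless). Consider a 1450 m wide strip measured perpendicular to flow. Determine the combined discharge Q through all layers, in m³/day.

Flow is parallel to layering, so each bed carries its own Darcy discharge and the transmissivities add.
Σ(K_i·b_i) = 0.471×1.28 + 0.131×4.61 = 1.207 m²/day.
Hydraulic gradient i = 0.0360.
Q = Σ(K_i·b_i) · W · i = 1.207 × 1450 × 0.03600 = 62.99 m³/day.

63.0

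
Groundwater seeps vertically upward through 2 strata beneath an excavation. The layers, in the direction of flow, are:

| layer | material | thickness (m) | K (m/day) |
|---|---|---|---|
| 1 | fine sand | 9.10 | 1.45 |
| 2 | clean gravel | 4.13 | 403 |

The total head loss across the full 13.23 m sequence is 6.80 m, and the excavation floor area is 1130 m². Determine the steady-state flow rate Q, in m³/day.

Flow is perpendicular to layering, so the layers act in series and the equivalent K is the thickness-weighted harmonic mean.
Total thickness L = 9.10 + 4.13 = 13.23 m.
Σ(b_i/K_i) = 9.10/1.45 + 4.13/403 = 6.286 d.
K_eq = L / Σ(b_i/K_i) = 13.23 / 6.286 = 2.105 m/day.
Q = K_eq · A · (Δh/L) = 2.105 × 1130 × (6.80/13.23) = 1222 m³/day.

1220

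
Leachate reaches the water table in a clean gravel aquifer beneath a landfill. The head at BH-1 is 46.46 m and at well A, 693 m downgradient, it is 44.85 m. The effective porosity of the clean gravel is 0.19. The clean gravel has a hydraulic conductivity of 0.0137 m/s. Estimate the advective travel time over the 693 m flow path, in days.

47.9

Convert K: 0.0137 m/s × 86400 = 1184 m/day.
Hydraulic gradient i = (46.46 − 44.85) / 693 = 1.61 / 693 = 0.002323.
Darcy flux q = K · i = 1184 × 0.002323 = 2.750 m/day.
Seepage velocity v = q / n_e = 2.750 / 0.19 = 14.47 m/day.
Travel time t = L / v = 693 / 14.47 = 47.88 days.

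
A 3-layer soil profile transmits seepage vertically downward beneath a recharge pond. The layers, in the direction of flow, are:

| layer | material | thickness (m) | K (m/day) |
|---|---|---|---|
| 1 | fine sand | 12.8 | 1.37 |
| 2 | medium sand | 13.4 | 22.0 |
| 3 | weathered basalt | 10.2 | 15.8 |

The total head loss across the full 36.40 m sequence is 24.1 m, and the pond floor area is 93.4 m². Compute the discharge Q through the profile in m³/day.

Flow is perpendicular to layering, so the layers act in series and the equivalent K is the thickness-weighted harmonic mean.
Total thickness L = 12.8 + 13.4 + 10.2 = 36.40 m.
Σ(b_i/K_i) = 12.8/1.37 + 13.4/22.0 + 10.2/15.8 = 10.60 d.
K_eq = L / Σ(b_i/K_i) = 36.40 / 10.60 = 3.435 m/day.
Q = K_eq · A · (Δh/L) = 3.435 × 93.4 × (24.1/36.40) = 212.4 m³/day.

212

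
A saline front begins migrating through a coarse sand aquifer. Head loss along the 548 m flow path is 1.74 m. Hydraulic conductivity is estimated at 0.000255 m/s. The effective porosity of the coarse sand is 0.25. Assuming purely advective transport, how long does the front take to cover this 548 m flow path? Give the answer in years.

Convert K: 0.000255 m/s × 86400 = 22.03 m/day.
Hydraulic gradient i = Δh / L = 1.74 / 548 = 0.003175.
Darcy flux q = K · i = 22.03 × 0.003175 = 0.06996 m/day.
Seepage velocity v = q / n_e = 0.06996 / 0.25 = 0.2798 m/day.
Travel time t = L / v = 548 / 0.2798 = 1958 days = 5.362 years.

5.36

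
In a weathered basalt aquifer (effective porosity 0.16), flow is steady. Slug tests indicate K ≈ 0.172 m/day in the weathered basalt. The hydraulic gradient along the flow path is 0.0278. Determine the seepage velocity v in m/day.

0.0299

Hydraulic gradient i = 0.0278.
Darcy flux q = K · i = 0.1720 × 0.02780 = 0.004782 m/day.
Seepage velocity v = q / n_e = 0.004782 / 0.16 = 0.02988 m/day.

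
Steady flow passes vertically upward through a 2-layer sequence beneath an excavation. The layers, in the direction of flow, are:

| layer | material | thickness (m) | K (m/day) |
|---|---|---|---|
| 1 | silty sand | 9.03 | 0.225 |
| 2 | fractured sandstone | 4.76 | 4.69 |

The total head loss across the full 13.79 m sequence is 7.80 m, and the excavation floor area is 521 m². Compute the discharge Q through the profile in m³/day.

Flow is perpendicular to layering, so the layers act in series and the equivalent K is the thickness-weighted harmonic mean.
Total thickness L = 9.03 + 4.76 = 13.79 m.
Σ(b_i/K_i) = 9.03/0.225 + 4.76/4.69 = 41.15 d.
K_eq = L / Σ(b_i/K_i) = 13.79 / 41.15 = 0.3351 m/day.
Q = K_eq · A · (Δh/L) = 0.3351 × 521 × (7.80/13.79) = 98.76 m³/day.

98.8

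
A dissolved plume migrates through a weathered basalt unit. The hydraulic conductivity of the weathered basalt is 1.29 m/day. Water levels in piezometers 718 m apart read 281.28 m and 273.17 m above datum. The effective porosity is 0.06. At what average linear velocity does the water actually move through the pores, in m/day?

0.243

Hydraulic gradient i = (281.28 − 273.17) / 718 = 8.11 / 718 = 0.01130.
Darcy flux q = K · i = 1.290 × 0.01130 = 0.01457 m/day.
Seepage velocity v = q / n_e = 0.01457 / 0.06 = 0.2428 m/day.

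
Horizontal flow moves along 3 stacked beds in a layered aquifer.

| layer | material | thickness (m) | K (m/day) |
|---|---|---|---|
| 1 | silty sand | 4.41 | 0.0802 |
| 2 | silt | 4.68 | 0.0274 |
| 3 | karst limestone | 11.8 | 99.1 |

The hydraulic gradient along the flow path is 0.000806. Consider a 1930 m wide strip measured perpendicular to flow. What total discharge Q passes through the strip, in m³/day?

1820

Flow is parallel to layering, so each bed carries its own Darcy discharge and the transmissivities add.
Σ(K_i·b_i) = 0.0802×4.41 + 0.0274×4.68 + 99.1×11.8 = 1170 m²/day.
Hydraulic gradient i = 0.000806.
Q = Σ(K_i·b_i) · W · i = 1170 × 1930 × 0.0008060 = 1820 m³/day.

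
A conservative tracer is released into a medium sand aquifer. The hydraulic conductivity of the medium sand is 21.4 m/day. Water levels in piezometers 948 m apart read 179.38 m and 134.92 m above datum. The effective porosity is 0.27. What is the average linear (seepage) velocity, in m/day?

3.72

Hydraulic gradient i = (179.38 − 134.92) / 948 = 44.46 / 948 = 0.04690.
Darcy flux q = K · i = 21.40 × 0.04690 = 1.004 m/day.
Seepage velocity v = q / n_e = 1.004 / 0.27 = 3.717 m/day.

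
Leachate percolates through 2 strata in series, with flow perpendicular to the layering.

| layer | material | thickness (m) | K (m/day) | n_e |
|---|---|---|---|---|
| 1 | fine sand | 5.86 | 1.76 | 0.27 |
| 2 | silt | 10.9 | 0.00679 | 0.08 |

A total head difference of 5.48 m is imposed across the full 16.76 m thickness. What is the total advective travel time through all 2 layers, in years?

1.97

With flow normal to the layers, continuity requires the same specific discharge q through every layer.
Σ(b_i/K_i) = 5.86/1.76 + 10.9/0.00679 = 1609 d.
q = Δh / Σ(b_i/K_i) = 5.48 / 1609 = 0.003407 m/day.
In each layer the seepage velocity is v_i = q/n_i, so the layer transit time is t_i = b_i·n_i / q:
  layer 1 (fine sand): t_1 = 5.86 × 0.27 / 0.003407 = 464.4 d
  layer 2 (silt): t_2 = 10.9 × 0.08 / 0.003407 = 256.0 d
Total t = Σ t_i = 720.4 days = 1.972 years.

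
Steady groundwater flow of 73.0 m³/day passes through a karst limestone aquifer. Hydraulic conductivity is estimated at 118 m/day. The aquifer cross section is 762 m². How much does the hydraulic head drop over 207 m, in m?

From Q = K·A·i, i = Q / (K·A) = 73.0 / (118.0 × 762.0) = 0.0008119.
Head loss Δh = i · L = 0.0008119 × 207 = 0.1681 m.

0.168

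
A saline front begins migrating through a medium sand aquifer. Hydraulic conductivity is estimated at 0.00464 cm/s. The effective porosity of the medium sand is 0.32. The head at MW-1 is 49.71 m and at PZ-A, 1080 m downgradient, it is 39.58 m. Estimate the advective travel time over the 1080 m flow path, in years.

25.2

Convert K: 0.00464 cm/s × 864 = 4.009 m/day.
Hydraulic gradient i = (49.71 − 39.58) / 1080 = 10.13 / 1080 = 0.009380.
Darcy flux q = K · i = 4.009 × 0.009380 = 0.03760 m/day.
Seepage velocity v = q / n_e = 0.03760 / 0.32 = 0.1175 m/day.
Travel time t = L / v = 1080 / 0.1175 = 9191 days = 25.16 years.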